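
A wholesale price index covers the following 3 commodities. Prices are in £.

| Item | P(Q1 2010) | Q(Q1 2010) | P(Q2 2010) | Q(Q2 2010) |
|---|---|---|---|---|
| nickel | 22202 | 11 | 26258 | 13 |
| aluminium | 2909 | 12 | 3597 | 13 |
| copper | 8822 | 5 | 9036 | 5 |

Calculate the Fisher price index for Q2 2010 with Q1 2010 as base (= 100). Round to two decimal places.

116.81

Laspeyres component (base-period weights):
ΣP(Q2 2010)Q(Q1 2010) = 26258×11 + 3597×12 + 9036×5 = 288838 + 43164 + 45180 = 377182
ΣP(Q1 2010)Q(Q1 2010) = 22202×11 + 2909×12 + 8822×5 = 244222 + 34908 + 44110 = 323240
L = 377182 / 323240 × 100 = 116.6879
Paasche component (current-period weights):
ΣP(Q2 2010)Q(Q2 2010) = 26258×13 + 3597×13 + 9036×5 = 341354 + 46761 + 45180 = 433295
ΣP(Q1 2010)Q(Q2 2010) = 22202×13 + 2909×13 + 8822×5 = 288626 + 37817 + 44110 = 370553
P = 433295 / 370553 × 100 = 116.9320
Fisher = √(L × P) = √(116.6879 × 116.9320) = 116.8099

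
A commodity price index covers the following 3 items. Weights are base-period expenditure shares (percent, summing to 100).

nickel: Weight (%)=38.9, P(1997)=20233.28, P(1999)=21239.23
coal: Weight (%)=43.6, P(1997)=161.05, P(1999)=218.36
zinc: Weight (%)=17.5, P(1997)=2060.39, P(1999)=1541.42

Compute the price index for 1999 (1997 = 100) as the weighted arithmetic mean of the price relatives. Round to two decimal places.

nickel: 38.9 × (21239.23/20233.28) = 38.9 × 1.049718 = 40.8340
coal: 43.6 × (218.36/161.05) = 43.6 × 1.355852 = 59.1152
zinc: 17.5 × (1541.42/2060.39) = 17.5 × 0.748121 = 13.0921
Index = Σ wᵢ·(p₁ᵢ/p₀ᵢ) = 40.8340 + 59.1152 + 13.0921 = 113.0413

113.04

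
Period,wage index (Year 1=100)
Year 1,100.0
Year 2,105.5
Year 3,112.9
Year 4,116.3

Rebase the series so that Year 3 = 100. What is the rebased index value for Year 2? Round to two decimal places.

Rebased(Year 2) = 105.5 / 112.9 × 100 = 93.4455

93.45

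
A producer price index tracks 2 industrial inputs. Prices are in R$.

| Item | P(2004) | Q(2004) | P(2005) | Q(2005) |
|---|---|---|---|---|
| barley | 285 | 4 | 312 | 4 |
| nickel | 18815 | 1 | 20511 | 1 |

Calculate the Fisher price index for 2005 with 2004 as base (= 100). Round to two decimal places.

Laspeyres component (base-period weights):
ΣP(2005)Q(2004) = 312×4 + 20511×1 = 1248 + 20511 = 21759
ΣP(2004)Q(2004) = 285×4 + 18815×1 = 1140 + 18815 = 19955
L = 21759 / 19955 × 100 = 109.0403
Paasche component (current-period weights):
ΣP(2005)Q(2005) = 312×4 + 20511×1 = 1248 + 20511 = 21759
ΣP(2004)Q(2005) = 285×4 + 18815×1 = 1140 + 18815 = 19955
P = 21759 / 19955 × 100 = 109.0403
Fisher = √(L × P) = √(109.0403 × 109.0403) = 109.0403

109.04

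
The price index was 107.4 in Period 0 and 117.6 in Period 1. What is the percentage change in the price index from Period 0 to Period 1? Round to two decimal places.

Change = (117.6 − 107.4) / 107.4 × 100
       = 10.2 / 107.4 × 100 = 9.4972%

9.50%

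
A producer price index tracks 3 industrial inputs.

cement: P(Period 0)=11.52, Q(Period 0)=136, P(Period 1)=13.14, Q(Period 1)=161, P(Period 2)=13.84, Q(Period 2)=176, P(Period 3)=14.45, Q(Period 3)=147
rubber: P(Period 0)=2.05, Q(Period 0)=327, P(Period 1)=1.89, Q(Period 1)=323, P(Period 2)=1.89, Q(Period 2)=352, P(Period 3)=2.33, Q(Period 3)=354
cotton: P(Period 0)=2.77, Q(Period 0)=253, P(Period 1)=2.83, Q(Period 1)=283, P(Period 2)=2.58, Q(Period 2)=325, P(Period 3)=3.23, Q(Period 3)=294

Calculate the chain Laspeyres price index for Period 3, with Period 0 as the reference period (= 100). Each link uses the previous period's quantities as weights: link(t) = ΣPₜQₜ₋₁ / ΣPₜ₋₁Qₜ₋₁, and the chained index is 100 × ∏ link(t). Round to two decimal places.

Link Period 0→Period 1:
ΣP(Period 1)Q(Period 0) = 13.14×136 + 1.89×327 + 2.83×253 = 1787.04 + 618.03 + 715.99 = 3121.06
ΣP(Period 0)Q(Period 0) = 11.52×136 + 2.05×327 + 2.77×253 = 1566.72 + 670.35 + 700.81 = 2937.88
link = 3121.06/2937.88 = 1.062351
Link Period 1→Period 2:
ΣP(Period 2)Q(Period 1) = 13.84×161 + 1.89×323 + 2.58×283 = 2228.24 + 610.47 + 730.14 = 3568.85
ΣP(Period 1)Q(Period 1) = 13.14×161 + 1.89×323 + 2.83×283 = 2115.54 + 610.47 + 800.89 = 3526.9
link = 3568.85/3526.9 = 1.011894
Link Period 2→Period 3:
ΣP(Period 3)Q(Period 2) = 14.45×176 + 2.33×352 + 3.23×325 = 2543.2 + 820.16 + 1049.75 = 4413.11
ΣP(Period 2)Q(Period 2) = 13.84×176 + 1.89×352 + 2.58×325 = 2435.84 + 665.28 + 838.5 = 3939.62
link = 4413.11/3939.62 = 1.120187
Chained index = 100 × 1.062351 × 1.011894 × 1.120187 = 120.4186

120.42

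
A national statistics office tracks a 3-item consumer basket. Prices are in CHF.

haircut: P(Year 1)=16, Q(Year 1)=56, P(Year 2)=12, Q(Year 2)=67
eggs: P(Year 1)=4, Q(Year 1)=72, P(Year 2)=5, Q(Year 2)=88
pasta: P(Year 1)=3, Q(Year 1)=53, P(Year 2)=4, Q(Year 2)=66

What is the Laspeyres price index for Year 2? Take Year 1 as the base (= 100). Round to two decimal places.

Laspeyres price index uses base-period quantities as weights.
ΣP(Year 2)·Q(Year 1) = 12×56 + 5×72 + 4×53 = 672 + 360 + 212 = 1244
ΣP(Year 1)·Q(Year 1) = 16×56 + 4×72 + 3×53 = 896 + 288 + 159 = 1343
Index = 1244 / 1343 × 100 = 92.6284

92.63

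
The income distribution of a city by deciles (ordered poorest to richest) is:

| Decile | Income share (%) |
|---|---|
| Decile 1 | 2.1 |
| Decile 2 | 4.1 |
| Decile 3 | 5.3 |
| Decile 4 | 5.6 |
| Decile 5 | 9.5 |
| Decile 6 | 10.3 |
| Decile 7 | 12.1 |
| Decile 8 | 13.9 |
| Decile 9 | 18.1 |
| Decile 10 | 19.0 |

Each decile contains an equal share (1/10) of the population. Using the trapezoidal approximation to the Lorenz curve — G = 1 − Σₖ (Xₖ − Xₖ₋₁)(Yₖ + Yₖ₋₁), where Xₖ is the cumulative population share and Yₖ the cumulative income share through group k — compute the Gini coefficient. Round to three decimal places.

Cumulative income shares Yₖ: 0.0210, 0.0620, 0.1150, 0.1710, 0.2660, 0.3690, 0.4900, 0.6290, 0.8100, 1.0000
Σ (Xₖ−Xₖ₋₁)(Yₖ+Yₖ₋₁) = (1/10)(0.0210+0.0000) + (1/10)(0.0620+0.0210) + (1/10)(0.1150+0.0620) + (1/10)(0.1710+0.1150) + (1/10)(0.2660+0.1710) + (1/10)(0.3690+0.2660) + (1/10)(0.4900+0.3690) + (1/10)(0.6290+0.4900) + (1/10)(0.8100+0.6290) + (1/10)(1.0000+0.8100)
  = 0.0021 + 0.0083 + 0.0177 + 0.0286 + 0.0437 + 0.0635 + 0.0859 + 0.1119 + 0.1439 + 0.1810 = 0.6866
G = 1 − 0.6866 = 0.3134

0.313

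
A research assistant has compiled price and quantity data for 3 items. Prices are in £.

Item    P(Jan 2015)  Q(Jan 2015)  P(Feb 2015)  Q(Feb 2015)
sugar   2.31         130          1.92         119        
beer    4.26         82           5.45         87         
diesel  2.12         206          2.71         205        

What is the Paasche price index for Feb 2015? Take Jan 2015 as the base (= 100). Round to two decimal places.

Paasche price index uses current-period quantities as weights.
ΣP(Feb 2015)·Q(Feb 2015) = 1.92×119 + 5.45×87 + 2.71×205 = 228.48 + 474.15 + 555.55 = 1258.18
ΣP(Jan 2015)·Q(Feb 2015) = 2.31×119 + 4.26×87 + 2.12×205 = 274.89 + 370.62 + 434.6 = 1080.11
Index = 1258.18 / 1080.11 × 100 = 116.4863

116.49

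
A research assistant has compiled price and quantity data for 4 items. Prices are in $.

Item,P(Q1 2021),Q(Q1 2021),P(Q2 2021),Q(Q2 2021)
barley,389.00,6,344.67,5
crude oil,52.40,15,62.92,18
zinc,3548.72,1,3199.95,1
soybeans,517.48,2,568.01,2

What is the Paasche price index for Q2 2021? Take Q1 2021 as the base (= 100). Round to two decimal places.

96.25

Paasche price index uses current-period quantities as weights.
ΣP(Q2 2021)·Q(Q2 2021) = 344.67×5 + 62.92×18 + 3199.95×1 + 568.01×2 = 1723.35 + 1132.56 + 3199.95 + 1136.02 = 7191.88
ΣP(Q1 2021)·Q(Q2 2021) = 389.00×5 + 52.40×18 + 3548.72×1 + 517.48×2 = 1945 + 943.2 + 3548.72 + 1034.96 = 7471.88
Index = 7191.88 / 7471.88 × 100 = 96.2526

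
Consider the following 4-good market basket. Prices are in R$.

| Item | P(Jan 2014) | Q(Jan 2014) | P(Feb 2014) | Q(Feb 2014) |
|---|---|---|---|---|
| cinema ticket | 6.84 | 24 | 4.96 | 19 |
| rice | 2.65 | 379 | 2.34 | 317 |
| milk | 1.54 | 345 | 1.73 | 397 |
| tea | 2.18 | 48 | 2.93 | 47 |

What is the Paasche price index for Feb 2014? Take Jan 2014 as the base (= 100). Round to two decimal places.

98.62

Paasche price index uses current-period quantities as weights.
ΣP(Feb 2014)·Q(Feb 2014) = 4.96×19 + 2.34×317 + 1.73×397 + 2.93×47 = 94.24 + 741.78 + 686.81 + 137.71 = 1660.54
ΣP(Jan 2014)·Q(Feb 2014) = 6.84×19 + 2.65×317 + 1.54×397 + 2.18×47 = 129.96 + 840.05 + 611.38 + 102.46 = 1683.85
Index = 1660.54 / 1683.85 × 100 = 98.6157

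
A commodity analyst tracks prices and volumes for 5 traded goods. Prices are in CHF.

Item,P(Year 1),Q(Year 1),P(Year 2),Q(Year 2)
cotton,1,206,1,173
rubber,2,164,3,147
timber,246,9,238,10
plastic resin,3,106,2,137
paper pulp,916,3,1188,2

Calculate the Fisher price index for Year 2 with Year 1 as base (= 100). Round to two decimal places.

Laspeyres component (base-period weights):
ΣP(Year 2)Q(Year 1) = 1×206 + 3×164 + 238×9 + 2×106 + 1188×3 = 206 + 492 + 2142 + 212 + 3564 = 6616
ΣP(Year 1)Q(Year 1) = 1×206 + 2×164 + 246×9 + 3×106 + 916×3 = 206 + 328 + 2214 + 318 + 2748 = 5814
L = 6616 / 5814 × 100 = 113.7943
Paasche component (current-period weights):
ΣP(Year 2)Q(Year 2) = 1×173 + 3×147 + 238×10 + 2×137 + 1188×2 = 173 + 441 + 2380 + 274 + 2376 = 5644
ΣP(Year 1)Q(Year 2) = 1×173 + 2×147 + 246×10 + 3×137 + 916×2 = 173 + 294 + 2460 + 411 + 1832 = 5170
P = 5644 / 5170 × 100 = 109.1683
Fisher = √(L × P) = √(113.7943 × 109.1683) = 111.4573

111.46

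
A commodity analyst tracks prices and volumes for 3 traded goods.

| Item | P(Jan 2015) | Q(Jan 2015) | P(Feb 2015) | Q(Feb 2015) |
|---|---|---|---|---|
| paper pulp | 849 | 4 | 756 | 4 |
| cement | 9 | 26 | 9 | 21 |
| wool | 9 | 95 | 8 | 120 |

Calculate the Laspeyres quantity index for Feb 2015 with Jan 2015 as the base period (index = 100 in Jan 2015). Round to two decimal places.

Laspeyres quantity index uses base-period prices as weights.
ΣP(Jan 2015)·Q(Feb 2015) = 849×4 + 9×21 + 9×120 = 3396 + 189 + 1080 = 4665
ΣP(Jan 2015)·Q(Jan 2015) = 849×4 + 9×26 + 9×95 = 3396 + 234 + 855 = 4485
Index = 4665 / 4485 × 100 = 104.0134

104.01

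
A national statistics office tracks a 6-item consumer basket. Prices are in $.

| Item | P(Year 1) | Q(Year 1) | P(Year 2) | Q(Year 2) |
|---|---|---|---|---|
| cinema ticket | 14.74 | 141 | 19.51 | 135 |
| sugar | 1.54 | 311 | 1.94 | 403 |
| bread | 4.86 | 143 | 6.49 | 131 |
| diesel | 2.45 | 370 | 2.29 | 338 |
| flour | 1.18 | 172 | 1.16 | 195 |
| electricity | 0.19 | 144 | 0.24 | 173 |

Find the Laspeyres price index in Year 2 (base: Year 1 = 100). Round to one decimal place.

122.2

Laspeyres price index uses base-period quantities as weights.
ΣP(Year 2)·Q(Year 1) = 19.51×141 + 1.94×311 + 6.49×143 + 2.29×370 + 1.16×172 + 0.24×144 = 2750.91 + 603.34 + 928.07 + 847.3 + 199.52 + 34.56 = 5363.7
ΣP(Year 1)·Q(Year 1) = 14.74×141 + 1.54×311 + 4.86×143 + 2.45×370 + 1.18×172 + 0.19×144 = 2078.34 + 478.94 + 694.98 + 906.5 + 202.96 + 27.36 = 4389.08
Index = 5363.7 / 4389.08 × 100 = 122.2056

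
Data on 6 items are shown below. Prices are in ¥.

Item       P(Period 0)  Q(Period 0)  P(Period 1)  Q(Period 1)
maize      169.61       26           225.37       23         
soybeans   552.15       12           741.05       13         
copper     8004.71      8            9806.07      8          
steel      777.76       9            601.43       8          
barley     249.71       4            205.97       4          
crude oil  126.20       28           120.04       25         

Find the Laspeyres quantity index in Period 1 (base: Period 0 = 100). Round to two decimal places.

Laspeyres quantity index uses base-period prices as weights.
ΣP(Period 0)·Q(Period 1) = 169.61×23 + 552.15×13 + 8004.71×8 + 777.76×8 + 249.71×4 + 126.20×25 = 3901.03 + 7177.95 + 64037.68 + 6222.08 + 998.84 + 3155 = 85492.58
ΣP(Period 0)·Q(Period 0) = 169.61×26 + 552.15×12 + 8004.71×8 + 777.76×9 + 249.71×4 + 126.20×28 = 4409.86 + 6625.8 + 64037.68 + 6999.84 + 998.84 + 3533.6 = 86605.62
Index = 85492.58 / 86605.62 × 100 = 98.7148

98.71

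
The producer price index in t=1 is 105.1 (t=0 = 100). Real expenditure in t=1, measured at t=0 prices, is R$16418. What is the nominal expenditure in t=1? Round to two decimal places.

Nominal = Real × (Index/100) = 16418 × (105.1/100)
        = 16418 × 1.051 = 17255.3180

17255.32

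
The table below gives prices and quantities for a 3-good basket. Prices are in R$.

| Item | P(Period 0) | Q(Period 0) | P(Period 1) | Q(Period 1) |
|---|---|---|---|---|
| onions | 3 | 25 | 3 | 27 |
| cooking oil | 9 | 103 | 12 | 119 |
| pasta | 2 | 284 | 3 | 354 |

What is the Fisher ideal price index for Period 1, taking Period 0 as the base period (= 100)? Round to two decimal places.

138.00

Laspeyres component (base-period weights):
ΣP(Period 1)Q(Period 0) = 3×25 + 12×103 + 3×284 = 75 + 1236 + 852 = 2163
ΣP(Period 0)Q(Period 0) = 3×25 + 9×103 + 2×284 = 75 + 927 + 568 = 1570
L = 2163 / 1570 × 100 = 137.7707
Paasche component (current-period weights):
ΣP(Period 1)Q(Period 1) = 3×27 + 12×119 + 3×354 = 81 + 1428 + 1062 = 2571
ΣP(Period 0)Q(Period 1) = 3×27 + 9×119 + 2×354 = 81 + 1071 + 708 = 1860
P = 2571 / 1860 × 100 = 138.2258
Fisher = √(L × P) = √(137.7707 × 138.2258) = 137.9981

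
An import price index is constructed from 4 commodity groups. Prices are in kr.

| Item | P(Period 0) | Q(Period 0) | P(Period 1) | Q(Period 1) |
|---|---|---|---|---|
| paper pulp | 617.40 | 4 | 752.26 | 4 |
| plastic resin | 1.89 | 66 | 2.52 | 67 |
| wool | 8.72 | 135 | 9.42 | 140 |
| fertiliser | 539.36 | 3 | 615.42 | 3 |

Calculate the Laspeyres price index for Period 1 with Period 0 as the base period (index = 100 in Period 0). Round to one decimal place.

Laspeyres price index uses base-period quantities as weights.
ΣP(Period 1)·Q(Period 0) = 752.26×4 + 2.52×66 + 9.42×135 + 615.42×3 = 3009.04 + 166.32 + 1271.7 + 1846.26 = 6293.32
ΣP(Period 0)·Q(Period 0) = 617.40×4 + 1.89×66 + 8.72×135 + 539.36×3 = 2469.6 + 124.74 + 1177.2 + 1618.08 = 5389.62
Index = 6293.32 / 5389.62 × 100 = 116.7674

116.8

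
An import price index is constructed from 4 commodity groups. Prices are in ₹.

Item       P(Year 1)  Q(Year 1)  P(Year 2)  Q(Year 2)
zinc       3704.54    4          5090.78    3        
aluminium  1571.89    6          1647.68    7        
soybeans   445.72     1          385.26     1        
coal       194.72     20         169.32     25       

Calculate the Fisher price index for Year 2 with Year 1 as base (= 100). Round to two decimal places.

Laspeyres component (base-period weights):
ΣP(Year 2)Q(Year 1) = 5090.78×4 + 1647.68×6 + 385.26×1 + 169.32×20 = 20363.12 + 9886.08 + 385.26 + 3386.4 = 34020.86
ΣP(Year 1)Q(Year 1) = 3704.54×4 + 1571.89×6 + 445.72×1 + 194.72×20 = 14818.16 + 9431.34 + 445.72 + 3894.4 = 28589.62
L = 34020.86 / 28589.62 × 100 = 118.9972
Paasche component (current-period weights):
ΣP(Year 2)Q(Year 2) = 5090.78×3 + 1647.68×7 + 385.26×1 + 169.32×25 = 15272.34 + 11533.76 + 385.26 + 4233 = 31424.36
ΣP(Year 1)Q(Year 2) = 3704.54×3 + 1571.89×7 + 445.72×1 + 194.72×25 = 11113.62 + 11003.23 + 445.72 + 4868 = 27430.57
P = 31424.36 / 27430.57 × 100 = 114.5596
Fisher = √(L × P) = √(118.9972 × 114.5596) = 116.7574

116.76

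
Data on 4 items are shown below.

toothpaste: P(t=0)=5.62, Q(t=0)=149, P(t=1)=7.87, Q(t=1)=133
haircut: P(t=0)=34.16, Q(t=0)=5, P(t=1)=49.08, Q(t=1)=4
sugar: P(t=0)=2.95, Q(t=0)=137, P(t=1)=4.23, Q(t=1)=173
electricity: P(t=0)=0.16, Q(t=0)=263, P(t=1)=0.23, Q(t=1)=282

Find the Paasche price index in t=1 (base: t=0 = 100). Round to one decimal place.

Paasche price index uses current-period quantities as weights.
ΣP(t=1)·Q(t=1) = 7.87×133 + 49.08×4 + 4.23×173 + 0.23×282 = 1046.71 + 196.32 + 731.79 + 64.86 = 2039.68
ΣP(t=0)·Q(t=1) = 5.62×133 + 34.16×4 + 2.95×173 + 0.16×282 = 747.46 + 136.64 + 510.35 + 45.12 = 1439.57
Index = 2039.68 / 1439.57 × 100 = 141.6868

141.7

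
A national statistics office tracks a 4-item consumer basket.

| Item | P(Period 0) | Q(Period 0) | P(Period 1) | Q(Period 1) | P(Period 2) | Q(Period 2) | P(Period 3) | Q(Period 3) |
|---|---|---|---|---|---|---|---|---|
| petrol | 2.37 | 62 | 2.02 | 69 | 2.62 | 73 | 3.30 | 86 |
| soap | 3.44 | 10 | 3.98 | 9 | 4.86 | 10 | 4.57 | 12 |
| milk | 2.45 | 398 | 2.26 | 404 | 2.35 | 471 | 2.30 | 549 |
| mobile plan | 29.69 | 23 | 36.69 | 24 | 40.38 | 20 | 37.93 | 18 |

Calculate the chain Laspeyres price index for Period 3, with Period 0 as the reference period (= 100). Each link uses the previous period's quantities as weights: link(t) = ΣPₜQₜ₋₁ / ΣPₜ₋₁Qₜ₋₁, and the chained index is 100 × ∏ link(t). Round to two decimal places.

111.59

Link Period 0→Period 1:
ΣP(Period 1)Q(Period 0) = 2.02×62 + 3.98×10 + 2.26×398 + 36.69×23 = 125.24 + 39.8 + 899.48 + 843.87 = 1908.39
ΣP(Period 0)Q(Period 0) = 2.37×62 + 3.44×10 + 2.45×398 + 29.69×23 = 146.94 + 34.4 + 975.1 + 682.87 = 1839.31
link = 1908.39/1839.31 = 1.037558
Link Period 1→Period 2:
ΣP(Period 2)Q(Period 1) = 2.62×69 + 4.86×9 + 2.35×404 + 40.38×24 = 180.78 + 43.74 + 949.4 + 969.12 = 2143.04
ΣP(Period 1)Q(Period 1) = 2.02×69 + 3.98×9 + 2.26×404 + 36.69×24 = 139.38 + 35.82 + 913.04 + 880.56 = 1968.8
link = 2143.04/1968.8 = 1.088501
Link Period 2→Period 3:
ΣP(Period 3)Q(Period 2) = 3.30×73 + 4.57×10 + 2.30×471 + 37.93×20 = 240.9 + 45.7 + 1083.3 + 758.6 = 2128.5
ΣP(Period 2)Q(Period 2) = 2.62×73 + 4.86×10 + 2.35×471 + 40.38×20 = 191.26 + 48.6 + 1106.85 + 807.6 = 2154.31
link = 2128.5/2154.31 = 0.988019
Chained index = 100 × 1.037558 × 1.088501 × 0.988019 = 111.5851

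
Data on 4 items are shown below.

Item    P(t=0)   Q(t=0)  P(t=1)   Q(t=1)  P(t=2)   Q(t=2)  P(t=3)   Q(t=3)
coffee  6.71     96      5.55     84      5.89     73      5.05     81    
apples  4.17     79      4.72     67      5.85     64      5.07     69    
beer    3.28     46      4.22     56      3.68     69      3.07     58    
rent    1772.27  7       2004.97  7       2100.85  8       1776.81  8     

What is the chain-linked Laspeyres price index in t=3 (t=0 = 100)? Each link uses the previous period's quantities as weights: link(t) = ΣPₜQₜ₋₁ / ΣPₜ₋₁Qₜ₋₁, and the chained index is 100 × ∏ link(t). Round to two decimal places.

99.35

Link t=0→t=1:
ΣP(t=1)Q(t=0) = 5.55×96 + 4.72×79 + 4.22×46 + 2004.97×7 = 532.8 + 372.88 + 194.12 + 14034.79 = 15134.59
ΣP(t=0)Q(t=0) = 6.71×96 + 4.17×79 + 3.28×46 + 1772.27×7 = 644.16 + 329.43 + 150.88 + 12405.89 = 13530.36
link = 15134.59/13530.36 = 1.118565
Link t=1→t=2:
ΣP(t=2)Q(t=1) = 5.89×84 + 5.85×67 + 3.68×56 + 2100.85×7 = 494.76 + 391.95 + 206.08 + 14705.95 = 15798.74
ΣP(t=1)Q(t=1) = 5.55×84 + 4.72×67 + 4.22×56 + 2004.97×7 = 466.2 + 316.24 + 236.32 + 14034.79 = 15053.55
link = 15798.74/15053.55 = 1.049503
Link t=2→t=3:
ΣP(t=3)Q(t=2) = 5.05×73 + 5.07×64 + 3.07×69 + 1776.81×8 = 368.65 + 324.48 + 211.83 + 14214.48 = 15119.44
ΣP(t=2)Q(t=2) = 5.89×73 + 5.85×64 + 3.68×69 + 2100.85×8 = 429.97 + 374.4 + 253.92 + 16806.8 = 17865.09
link = 15119.44/17865.09 = 0.846312
Chained index = 100 × 1.118565 × 1.049503 × 0.846312 = 99.3517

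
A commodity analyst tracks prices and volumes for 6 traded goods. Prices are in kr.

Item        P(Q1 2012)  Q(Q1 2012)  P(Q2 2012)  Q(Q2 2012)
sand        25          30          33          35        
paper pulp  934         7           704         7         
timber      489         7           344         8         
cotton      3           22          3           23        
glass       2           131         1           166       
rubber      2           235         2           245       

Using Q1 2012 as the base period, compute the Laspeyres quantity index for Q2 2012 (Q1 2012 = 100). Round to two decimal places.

106.14

Laspeyres quantity index uses base-period prices as weights.
ΣP(Q1 2012)·Q(Q2 2012) = 25×35 + 934×7 + 489×8 + 3×23 + 2×166 + 2×245 = 875 + 6538 + 3912 + 69 + 332 + 490 = 12216
ΣP(Q1 2012)·Q(Q1 2012) = 25×30 + 934×7 + 489×7 + 3×22 + 2×131 + 2×235 = 750 + 6538 + 3423 + 66 + 262 + 470 = 11509
Index = 12216 / 11509 × 100 = 106.1430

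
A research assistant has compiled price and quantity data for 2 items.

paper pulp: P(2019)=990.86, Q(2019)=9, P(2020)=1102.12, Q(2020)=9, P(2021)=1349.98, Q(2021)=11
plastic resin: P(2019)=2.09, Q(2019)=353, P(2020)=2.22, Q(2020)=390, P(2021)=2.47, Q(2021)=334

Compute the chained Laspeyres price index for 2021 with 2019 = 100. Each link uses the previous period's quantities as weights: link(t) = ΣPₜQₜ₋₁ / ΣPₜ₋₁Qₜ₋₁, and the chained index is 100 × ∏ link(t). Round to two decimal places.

Link 2019→2020:
ΣP(2020)Q(2019) = 1102.12×9 + 2.22×353 = 9919.08 + 783.66 = 10702.74
ΣP(2019)Q(2019) = 990.86×9 + 2.09×353 = 8917.74 + 737.77 = 9655.51
link = 10702.74/9655.51 = 1.108459
Link 2020→2021:
ΣP(2021)Q(2020) = 1349.98×9 + 2.47×390 = 12149.82 + 963.3 = 13113.12
ΣP(2020)Q(2020) = 1102.12×9 + 2.22×390 = 9919.08 + 865.8 = 10784.88
link = 13113.12/10784.88 = 1.215880
Chained index = 100 × 1.108459 × 1.215880 = 134.7754

134.78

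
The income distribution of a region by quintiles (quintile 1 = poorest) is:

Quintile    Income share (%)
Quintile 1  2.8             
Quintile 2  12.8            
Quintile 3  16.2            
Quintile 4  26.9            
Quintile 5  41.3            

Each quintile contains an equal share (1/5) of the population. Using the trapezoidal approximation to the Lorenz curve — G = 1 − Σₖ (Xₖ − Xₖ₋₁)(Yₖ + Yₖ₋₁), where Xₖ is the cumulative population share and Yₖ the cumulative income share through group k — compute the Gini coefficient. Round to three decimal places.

Cumulative income shares Yₖ: 0.0280, 0.1560, 0.3180, 0.5870, 1.0000
Σ (Xₖ−Xₖ₋₁)(Yₖ+Yₖ₋₁) = (1/5)(0.0280+0.0000) + (1/5)(0.1560+0.0280) + (1/5)(0.3180+0.1560) + (1/5)(0.5870+0.3180) + (1/5)(1.0000+0.5870)
  = 0.0056 + 0.0368 + 0.0948 + 0.1810 + 0.3174 = 0.6356
G = 1 − 0.6356 = 0.3644

0.364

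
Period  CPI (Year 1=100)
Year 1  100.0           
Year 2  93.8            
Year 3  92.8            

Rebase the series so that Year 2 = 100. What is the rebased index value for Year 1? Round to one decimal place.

Rebased(Year 1) = 100.0 / 93.8 × 100 = 106.6098

106.6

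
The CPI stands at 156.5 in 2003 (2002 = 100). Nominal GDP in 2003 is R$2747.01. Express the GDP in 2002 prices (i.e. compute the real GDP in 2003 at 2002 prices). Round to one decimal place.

Real = Nominal ÷ (Index/100) = 2747.01 ÷ (156.5/100)
     = 2747.01 ÷ 1.565 = 1755.2780

1755.3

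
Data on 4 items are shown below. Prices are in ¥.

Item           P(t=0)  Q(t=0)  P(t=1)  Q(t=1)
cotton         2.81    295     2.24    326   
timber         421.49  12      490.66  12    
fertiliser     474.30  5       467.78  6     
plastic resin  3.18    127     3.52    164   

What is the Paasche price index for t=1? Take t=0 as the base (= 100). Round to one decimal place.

107.1

Paasche price index uses current-period quantities as weights.
ΣP(t=1)·Q(t=1) = 2.24×326 + 490.66×12 + 467.78×6 + 3.52×164 = 730.24 + 5887.92 + 2806.68 + 577.28 = 10002.12
ΣP(t=0)·Q(t=1) = 2.81×326 + 421.49×12 + 474.30×6 + 3.18×164 = 916.06 + 5057.88 + 2845.8 + 521.52 = 9341.26
Index = 10002.12 / 9341.26 × 100 = 107.0746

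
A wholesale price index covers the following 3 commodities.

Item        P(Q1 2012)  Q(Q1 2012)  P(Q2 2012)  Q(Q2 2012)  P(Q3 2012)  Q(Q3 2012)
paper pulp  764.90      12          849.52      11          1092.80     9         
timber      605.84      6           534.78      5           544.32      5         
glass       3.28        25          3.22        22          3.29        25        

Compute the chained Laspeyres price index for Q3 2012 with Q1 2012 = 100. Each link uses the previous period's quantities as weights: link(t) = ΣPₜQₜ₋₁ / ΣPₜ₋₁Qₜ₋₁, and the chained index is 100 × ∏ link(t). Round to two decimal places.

Link Q1 2012→Q2 2012:
ΣP(Q2 2012)Q(Q1 2012) = 849.52×12 + 534.78×6 + 3.22×25 = 10194.24 + 3208.68 + 80.5 = 13483.42
ΣP(Q1 2012)Q(Q1 2012) = 764.90×12 + 605.84×6 + 3.28×25 = 9178.8 + 3635.04 + 82 = 12895.84
link = 13483.42/12895.84 = 1.045564
Link Q2 2012→Q3 2012:
ΣP(Q3 2012)Q(Q2 2012) = 1092.80×11 + 544.32×5 + 3.29×22 = 12020.8 + 2721.6 + 72.38 = 14814.78
ΣP(Q2 2012)Q(Q2 2012) = 849.52×11 + 534.78×5 + 3.22×22 = 9344.72 + 2673.9 + 70.84 = 12089.46
link = 14814.78/12089.46 = 1.225429
Chained index = 100 × 1.045564 × 1.225429 = 128.1264

128.13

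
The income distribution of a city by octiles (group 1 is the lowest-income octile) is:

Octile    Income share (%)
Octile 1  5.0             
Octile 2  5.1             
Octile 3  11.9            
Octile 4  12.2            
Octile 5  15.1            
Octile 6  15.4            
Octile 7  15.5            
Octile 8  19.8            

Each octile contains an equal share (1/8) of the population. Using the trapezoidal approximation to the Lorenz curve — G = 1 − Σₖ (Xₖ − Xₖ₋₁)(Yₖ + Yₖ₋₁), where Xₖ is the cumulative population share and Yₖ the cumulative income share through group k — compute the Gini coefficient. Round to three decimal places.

0.211

Cumulative income shares Yₖ: 0.0500, 0.1010, 0.2200, 0.3420, 0.4930, 0.6470, 0.8020, 1.0000
Σ (Xₖ−Xₖ₋₁)(Yₖ+Yₖ₋₁) = (1/8)(0.0500+0.0000) + (1/8)(0.1010+0.0500) + (1/8)(0.2200+0.1010) + (1/8)(0.3420+0.2200) + (1/8)(0.4930+0.3420) + (1/8)(0.6470+0.4930) + (1/8)(0.8020+0.6470) + (1/8)(1.0000+0.8020)
  = 0.0063 + 0.0189 + 0.0401 + 0.0703 + 0.1044 + 0.1425 + 0.1811 + 0.2253 = 0.7888
G = 1 − 0.7888 = 0.2112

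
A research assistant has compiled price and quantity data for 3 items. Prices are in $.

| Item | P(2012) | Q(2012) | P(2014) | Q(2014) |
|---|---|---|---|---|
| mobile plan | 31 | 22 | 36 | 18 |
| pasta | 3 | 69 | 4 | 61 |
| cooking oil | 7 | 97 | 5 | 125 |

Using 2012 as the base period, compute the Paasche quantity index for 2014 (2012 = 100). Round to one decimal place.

97.7

Paasche quantity index uses current-period prices as weights.
ΣP(2014)·Q(2014) = 36×18 + 4×61 + 5×125 = 648 + 244 + 625 = 1517
ΣP(2014)·Q(2012) = 36×22 + 4×69 + 5×97 = 792 + 276 + 485 = 1553
Index = 1517 / 1553 × 100 = 97.6819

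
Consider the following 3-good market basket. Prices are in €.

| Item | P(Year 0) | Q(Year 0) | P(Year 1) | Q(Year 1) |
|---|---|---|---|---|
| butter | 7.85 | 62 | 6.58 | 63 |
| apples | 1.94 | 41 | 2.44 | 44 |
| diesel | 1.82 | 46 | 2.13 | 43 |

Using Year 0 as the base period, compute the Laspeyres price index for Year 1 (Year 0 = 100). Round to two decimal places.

93.23

Laspeyres price index uses base-period quantities as weights.
ΣP(Year 1)·Q(Year 0) = 6.58×62 + 2.44×41 + 2.13×46 = 407.96 + 100.04 + 97.98 = 605.98
ΣP(Year 0)·Q(Year 0) = 7.85×62 + 1.94×41 + 1.82×46 = 486.7 + 79.54 + 83.72 = 649.96
Index = 605.98 / 649.96 × 100 = 93.2334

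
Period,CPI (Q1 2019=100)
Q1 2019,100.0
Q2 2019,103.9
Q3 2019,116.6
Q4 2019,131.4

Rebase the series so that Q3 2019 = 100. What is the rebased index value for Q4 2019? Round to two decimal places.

Rebased(Q4 2019) = 131.4 / 116.6 × 100 = 112.6930

112.69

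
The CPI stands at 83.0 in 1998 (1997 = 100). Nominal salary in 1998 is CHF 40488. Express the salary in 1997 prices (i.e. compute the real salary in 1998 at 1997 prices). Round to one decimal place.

Real = Nominal ÷ (Index/100) = 40488 ÷ (83.0/100)
     = 40488 ÷ 0.830 = 48780.7229

48780.7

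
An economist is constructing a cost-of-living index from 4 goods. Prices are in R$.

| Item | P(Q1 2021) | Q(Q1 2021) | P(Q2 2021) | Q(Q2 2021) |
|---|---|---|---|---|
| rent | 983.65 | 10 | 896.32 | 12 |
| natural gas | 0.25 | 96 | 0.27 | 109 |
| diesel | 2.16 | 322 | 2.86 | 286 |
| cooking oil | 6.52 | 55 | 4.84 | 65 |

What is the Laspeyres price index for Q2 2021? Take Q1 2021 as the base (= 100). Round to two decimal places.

Laspeyres price index uses base-period quantities as weights.
ΣP(Q2 2021)·Q(Q1 2021) = 896.32×10 + 0.27×96 + 2.86×322 + 4.84×55 = 8963.2 + 25.92 + 920.92 + 266.2 = 10176.24
ΣP(Q1 2021)·Q(Q1 2021) = 983.65×10 + 0.25×96 + 2.16×322 + 6.52×55 = 9836.5 + 24 + 695.52 + 358.6 = 10914.62
Index = 10176.24 / 10914.62 × 100 = 93.2349

93.23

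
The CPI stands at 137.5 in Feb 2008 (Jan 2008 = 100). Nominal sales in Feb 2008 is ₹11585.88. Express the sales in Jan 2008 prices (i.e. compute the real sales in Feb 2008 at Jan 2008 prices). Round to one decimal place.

8426.1

Real = Nominal ÷ (Index/100) = 11585.88 ÷ (137.5/100)
     = 11585.88 ÷ 1.375 = 8426.0945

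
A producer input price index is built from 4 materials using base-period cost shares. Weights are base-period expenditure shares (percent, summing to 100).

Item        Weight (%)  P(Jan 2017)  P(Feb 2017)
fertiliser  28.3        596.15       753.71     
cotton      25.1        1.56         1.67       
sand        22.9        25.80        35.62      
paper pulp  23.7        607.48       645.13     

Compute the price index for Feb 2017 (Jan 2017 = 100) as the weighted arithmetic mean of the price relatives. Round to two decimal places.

119.43

fertiliser: 28.3 × (753.71/596.15) = 28.3 × 1.264296 = 35.7796
cotton: 25.1 × (1.67/1.56) = 25.1 × 1.070513 = 26.8699
sand: 22.9 × (35.62/25.80) = 22.9 × 1.380620 = 31.6162
paper pulp: 23.7 × (645.13/607.48) = 23.7 × 1.061977 = 25.1689
Index = Σ wᵢ·(p₁ᵢ/p₀ᵢ) = 35.7796 + 26.8699 + 31.6162 + 25.1689 = 119.4345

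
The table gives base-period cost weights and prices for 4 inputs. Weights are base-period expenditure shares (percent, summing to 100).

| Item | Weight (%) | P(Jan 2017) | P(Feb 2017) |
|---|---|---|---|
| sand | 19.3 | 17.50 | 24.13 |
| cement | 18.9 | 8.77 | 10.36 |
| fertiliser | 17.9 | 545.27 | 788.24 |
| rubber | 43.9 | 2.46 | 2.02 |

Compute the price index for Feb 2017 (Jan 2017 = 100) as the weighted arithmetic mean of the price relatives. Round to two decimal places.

sand: 19.3 × (24.13/17.50) = 19.3 × 1.378857 = 26.6119
cement: 18.9 × (10.36/8.77) = 18.9 × 1.181300 = 22.3266
fertiliser: 17.9 × (788.24/545.27) = 17.9 × 1.445596 = 25.8762
rubber: 43.9 × (2.02/2.46) = 43.9 × 0.821138 = 36.0480
Index = Σ wᵢ·(p₁ᵢ/p₀ᵢ) = 26.6119 + 22.3266 + 25.8762 + 36.0480 = 110.8626

110.86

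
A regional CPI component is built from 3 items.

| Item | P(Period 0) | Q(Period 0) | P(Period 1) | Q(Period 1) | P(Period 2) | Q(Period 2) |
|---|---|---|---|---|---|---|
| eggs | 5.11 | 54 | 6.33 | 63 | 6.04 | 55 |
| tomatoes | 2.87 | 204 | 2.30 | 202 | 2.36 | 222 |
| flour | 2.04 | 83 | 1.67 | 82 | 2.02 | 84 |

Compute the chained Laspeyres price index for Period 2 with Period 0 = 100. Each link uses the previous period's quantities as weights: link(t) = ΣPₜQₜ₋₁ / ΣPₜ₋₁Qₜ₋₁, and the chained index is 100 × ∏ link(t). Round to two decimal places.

Link Period 0→Period 1:
ΣP(Period 1)Q(Period 0) = 6.33×54 + 2.30×204 + 1.67×83 = 341.82 + 469.2 + 138.61 = 949.63
ΣP(Period 0)Q(Period 0) = 5.11×54 + 2.87×204 + 2.04×83 = 275.94 + 585.48 + 169.32 = 1030.74
link = 949.63/1030.74 = 0.921309
Link Period 1→Period 2:
ΣP(Period 2)Q(Period 1) = 6.04×63 + 2.36×202 + 2.02×82 = 380.52 + 476.72 + 165.64 = 1022.88
ΣP(Period 1)Q(Period 1) = 6.33×63 + 2.30×202 + 1.67×82 = 398.79 + 464.6 + 136.94 = 1000.33
link = 1022.88/1000.33 = 1.022543
Chained index = 100 × 0.921309 × 1.022543 = 94.2078

94.21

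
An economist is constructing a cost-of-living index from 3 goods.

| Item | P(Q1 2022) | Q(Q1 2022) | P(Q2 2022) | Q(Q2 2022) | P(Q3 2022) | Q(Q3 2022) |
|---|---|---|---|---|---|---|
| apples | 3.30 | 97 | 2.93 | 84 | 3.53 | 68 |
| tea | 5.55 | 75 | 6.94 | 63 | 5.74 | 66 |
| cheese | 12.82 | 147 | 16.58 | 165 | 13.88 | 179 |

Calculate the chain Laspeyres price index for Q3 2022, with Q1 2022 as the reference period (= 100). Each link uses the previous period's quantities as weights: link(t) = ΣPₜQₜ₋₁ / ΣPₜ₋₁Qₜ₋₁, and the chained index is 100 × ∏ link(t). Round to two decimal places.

Link Q1 2022→Q2 2022:
ΣP(Q2 2022)Q(Q1 2022) = 2.93×97 + 6.94×75 + 16.58×147 = 284.21 + 520.5 + 2437.26 = 3241.97
ΣP(Q1 2022)Q(Q1 2022) = 3.30×97 + 5.55×75 + 12.82×147 = 320.1 + 416.25 + 1884.54 = 2620.89
link = 3241.97/2620.89 = 1.236973
Link Q2 2022→Q3 2022:
ΣP(Q3 2022)Q(Q2 2022) = 3.53×84 + 5.74×63 + 13.88×165 = 296.52 + 361.62 + 2290.2 = 2948.34
ΣP(Q2 2022)Q(Q2 2022) = 2.93×84 + 6.94×63 + 16.58×165 = 246.12 + 437.22 + 2735.7 = 3419.04
link = 2948.34/3419.04 = 0.862330
Chained index = 100 × 1.236973 × 0.862330 = 106.6679

106.67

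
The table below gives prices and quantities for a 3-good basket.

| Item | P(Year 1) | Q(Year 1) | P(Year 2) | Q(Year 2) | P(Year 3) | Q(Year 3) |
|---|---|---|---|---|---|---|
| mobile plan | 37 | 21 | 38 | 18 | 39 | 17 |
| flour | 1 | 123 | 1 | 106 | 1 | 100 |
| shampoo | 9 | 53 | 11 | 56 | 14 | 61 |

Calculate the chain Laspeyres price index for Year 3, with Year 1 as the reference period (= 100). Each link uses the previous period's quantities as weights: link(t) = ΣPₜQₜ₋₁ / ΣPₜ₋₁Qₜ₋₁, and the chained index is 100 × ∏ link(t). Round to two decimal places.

Link Year 1→Year 2:
ΣP(Year 2)Q(Year 1) = 38×21 + 1×123 + 11×53 = 798 + 123 + 583 = 1504
ΣP(Year 1)Q(Year 1) = 37×21 + 1×123 + 9×53 = 777 + 123 + 477 = 1377
link = 1504/1377 = 1.092229
Link Year 2→Year 3:
ΣP(Year 3)Q(Year 2) = 39×18 + 1×106 + 14×56 = 702 + 106 + 784 = 1592
ΣP(Year 2)Q(Year 2) = 38×18 + 1×106 + 11×56 = 684 + 106 + 616 = 1406
link = 1592/1406 = 1.132290
Chained index = 100 × 1.092229 × 1.132290 = 123.6721

123.67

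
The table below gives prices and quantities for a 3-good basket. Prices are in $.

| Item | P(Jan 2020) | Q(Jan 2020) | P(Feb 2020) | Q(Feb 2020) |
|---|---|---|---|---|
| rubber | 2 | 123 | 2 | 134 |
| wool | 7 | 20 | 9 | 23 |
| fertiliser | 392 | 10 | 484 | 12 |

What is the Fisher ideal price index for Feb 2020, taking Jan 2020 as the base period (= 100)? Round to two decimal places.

Laspeyres component (base-period weights):
ΣP(Feb 2020)Q(Jan 2020) = 2×123 + 9×20 + 484×10 = 246 + 180 + 4840 = 5266
ΣP(Jan 2020)Q(Jan 2020) = 2×123 + 7×20 + 392×10 = 246 + 140 + 3920 = 4306
L = 5266 / 4306 × 100 = 122.2945
Paasche component (current-period weights):
ΣP(Feb 2020)Q(Feb 2020) = 2×134 + 9×23 + 484×12 = 268 + 207 + 5808 = 6283
ΣP(Jan 2020)Q(Feb 2020) = 2×134 + 7×23 + 392×12 = 268 + 161 + 4704 = 5133
P = 6283 / 5133 × 100 = 122.4041
Fisher = √(L × P) = √(122.2945 × 122.4041) = 122.3493

122.35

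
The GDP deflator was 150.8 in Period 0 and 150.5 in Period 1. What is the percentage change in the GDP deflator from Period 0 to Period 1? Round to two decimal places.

Change = (150.5 − 150.8) / 150.8 × 100
       = -0.3 / 150.8 × 100 = -0.1989%

-0.20%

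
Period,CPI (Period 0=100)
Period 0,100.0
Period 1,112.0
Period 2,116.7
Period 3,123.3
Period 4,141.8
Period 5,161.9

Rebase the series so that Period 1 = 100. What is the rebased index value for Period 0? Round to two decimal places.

Rebased(Period 0) = 100.0 / 112.0 × 100 = 89.2857

89.29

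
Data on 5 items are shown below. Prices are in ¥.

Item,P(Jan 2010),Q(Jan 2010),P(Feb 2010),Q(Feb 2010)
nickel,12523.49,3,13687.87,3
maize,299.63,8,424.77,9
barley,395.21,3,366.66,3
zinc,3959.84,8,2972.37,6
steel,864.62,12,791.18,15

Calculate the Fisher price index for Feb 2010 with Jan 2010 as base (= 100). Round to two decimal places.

95.77

Laspeyres component (base-period weights):
ΣP(Feb 2010)Q(Jan 2010) = 13687.87×3 + 424.77×8 + 366.66×3 + 2972.37×8 + 791.18×12 = 41063.61 + 3398.16 + 1099.98 + 23778.96 + 9494.16 = 78834.87
ΣP(Jan 2010)Q(Jan 2010) = 12523.49×3 + 299.63×8 + 395.21×3 + 3959.84×8 + 864.62×12 = 37570.47 + 2397.04 + 1185.63 + 31678.72 + 10375.44 = 83207.3
L = 78834.87 / 83207.3 × 100 = 94.7451
Paasche component (current-period weights):
ΣP(Feb 2010)Q(Feb 2010) = 13687.87×3 + 424.77×9 + 366.66×3 + 2972.37×6 + 791.18×15 = 41063.61 + 3822.93 + 1099.98 + 17834.22 + 11867.7 = 75688.44
ΣP(Jan 2010)Q(Feb 2010) = 12523.49×3 + 299.63×9 + 395.21×3 + 3959.84×6 + 864.62×15 = 37570.47 + 2696.67 + 1185.63 + 23759.04 + 12969.3 = 78181.11
P = 75688.44 / 78181.11 × 100 = 96.8117
Fisher = √(L × P) = √(94.7451 × 96.8117) = 95.7728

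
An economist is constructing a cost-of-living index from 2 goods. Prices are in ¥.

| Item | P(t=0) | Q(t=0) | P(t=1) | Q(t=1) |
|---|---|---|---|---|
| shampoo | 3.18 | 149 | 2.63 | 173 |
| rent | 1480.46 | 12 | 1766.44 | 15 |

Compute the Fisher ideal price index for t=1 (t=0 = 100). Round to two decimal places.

Laspeyres component (base-period weights):
ΣP(t=1)Q(t=0) = 2.63×149 + 1766.44×12 = 391.87 + 21197.28 = 21589.15
ΣP(t=0)Q(t=0) = 3.18×149 + 1480.46×12 = 473.82 + 17765.52 = 18239.34
L = 21589.15 / 18239.34 × 100 = 118.3659
Paasche component (current-period weights):
ΣP(t=1)Q(t=1) = 2.63×173 + 1766.44×15 = 454.99 + 26496.6 = 26951.59
ΣP(t=0)Q(t=1) = 3.18×173 + 1480.46×15 = 550.14 + 22206.9 = 22757.04
P = 26951.59 / 22757.04 × 100 = 118.4319
Fisher = √(L × P) = √(118.3659 × 118.4319) = 118.3989

118.40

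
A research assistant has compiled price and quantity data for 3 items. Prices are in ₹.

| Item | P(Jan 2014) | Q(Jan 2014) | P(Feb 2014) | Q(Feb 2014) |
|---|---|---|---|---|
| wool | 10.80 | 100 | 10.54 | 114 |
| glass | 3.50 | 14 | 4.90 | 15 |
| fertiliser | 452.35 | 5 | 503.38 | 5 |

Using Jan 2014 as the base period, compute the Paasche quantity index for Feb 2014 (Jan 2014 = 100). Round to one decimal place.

104.2

Paasche quantity index uses current-period prices as weights.
ΣP(Feb 2014)·Q(Feb 2014) = 10.54×114 + 4.90×15 + 503.38×5 = 1201.56 + 73.5 + 2516.9 = 3791.96
ΣP(Feb 2014)·Q(Jan 2014) = 10.54×100 + 4.90×14 + 503.38×5 = 1054 + 68.6 + 2516.9 = 3639.5
Index = 3791.96 / 3639.5 × 100 = 104.1890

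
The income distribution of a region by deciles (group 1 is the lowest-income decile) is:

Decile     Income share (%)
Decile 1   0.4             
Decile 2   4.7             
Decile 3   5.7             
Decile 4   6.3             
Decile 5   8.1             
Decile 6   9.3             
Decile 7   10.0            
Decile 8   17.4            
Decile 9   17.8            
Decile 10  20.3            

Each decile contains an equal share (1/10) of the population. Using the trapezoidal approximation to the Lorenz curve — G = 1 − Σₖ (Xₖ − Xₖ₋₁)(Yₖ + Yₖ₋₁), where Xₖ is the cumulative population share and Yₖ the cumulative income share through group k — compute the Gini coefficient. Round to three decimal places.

0.342

Cumulative income shares Yₖ: 0.0040, 0.0510, 0.1080, 0.1710, 0.2520, 0.3450, 0.4450, 0.6190, 0.7970, 1.0000
Σ (Xₖ−Xₖ₋₁)(Yₖ+Yₖ₋₁) = (1/10)(0.0040+0.0000) + (1/10)(0.0510+0.0040) + (1/10)(0.1080+0.0510) + (1/10)(0.1710+0.1080) + (1/10)(0.2520+0.1710) + (1/10)(0.3450+0.2520) + (1/10)(0.4450+0.3450) + (1/10)(0.6190+0.4450) + (1/10)(0.7970+0.6190) + (1/10)(1.0000+0.7970)
  = 0.0004 + 0.0055 + 0.0159 + 0.0279 + 0.0423 + 0.0597 + 0.0790 + 0.1064 + 0.1416 + 0.1797 = 0.6584
G = 1 − 0.6584 = 0.3416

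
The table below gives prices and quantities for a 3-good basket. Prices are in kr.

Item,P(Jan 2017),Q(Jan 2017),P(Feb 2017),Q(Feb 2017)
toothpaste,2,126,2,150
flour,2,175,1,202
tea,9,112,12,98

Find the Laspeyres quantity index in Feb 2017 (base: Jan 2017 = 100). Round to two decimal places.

Laspeyres quantity index uses base-period prices as weights.
ΣP(Jan 2017)·Q(Feb 2017) = 2×150 + 2×202 + 9×98 = 300 + 404 + 882 = 1586
ΣP(Jan 2017)·Q(Jan 2017) = 2×126 + 2×175 + 9×112 = 252 + 350 + 1008 = 1610
Index = 1586 / 1610 × 100 = 98.5093

98.51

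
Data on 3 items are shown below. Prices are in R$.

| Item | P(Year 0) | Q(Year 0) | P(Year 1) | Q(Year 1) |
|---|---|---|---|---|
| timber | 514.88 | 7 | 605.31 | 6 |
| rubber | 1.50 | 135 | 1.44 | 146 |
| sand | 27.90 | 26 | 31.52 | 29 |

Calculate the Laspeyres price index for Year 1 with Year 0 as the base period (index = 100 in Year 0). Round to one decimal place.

115.9

Laspeyres price index uses base-period quantities as weights.
ΣP(Year 1)·Q(Year 0) = 605.31×7 + 1.44×135 + 31.52×26 = 4237.17 + 194.4 + 819.52 = 5251.09
ΣP(Year 0)·Q(Year 0) = 514.88×7 + 1.50×135 + 27.90×26 = 3604.16 + 202.5 + 725.4 = 4532.06
Index = 5251.09 / 4532.06 × 100 = 115.8654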